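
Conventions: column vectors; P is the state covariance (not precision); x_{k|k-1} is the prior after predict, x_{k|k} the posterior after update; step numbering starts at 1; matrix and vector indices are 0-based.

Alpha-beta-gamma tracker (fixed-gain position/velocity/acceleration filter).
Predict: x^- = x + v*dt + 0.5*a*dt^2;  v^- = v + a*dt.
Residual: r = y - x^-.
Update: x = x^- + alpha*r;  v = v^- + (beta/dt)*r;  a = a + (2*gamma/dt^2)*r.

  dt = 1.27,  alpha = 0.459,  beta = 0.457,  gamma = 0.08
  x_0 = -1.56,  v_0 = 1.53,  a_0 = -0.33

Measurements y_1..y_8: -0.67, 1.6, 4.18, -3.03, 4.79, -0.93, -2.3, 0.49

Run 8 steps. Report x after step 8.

step 1: x_pred=0.1170  r=-0.7870  x^+=-0.2442  v^+=0.8277  a^+=-0.4081
step 2: x_pred=0.4779  r=1.1221  x^+=0.9929  v^+=0.7133  a^+=-0.2968
step 3: x_pred=1.6594  r=2.5206  x^+=2.8164  v^+=1.2434  a^+=-0.0467
step 4: x_pred=4.3578  r=-7.3878  x^+=0.9668  v^+=-1.4744  a^+=-0.7796
step 5: x_pred=-1.5344  r=6.3244  x^+=1.3685  v^+=-0.1887  a^+=-0.1522
step 6: x_pred=1.0061  r=-1.9361  x^+=0.1175  v^+=-1.0787  a^+=-0.3443
step 7: x_pred=-1.5301  r=-0.7699  x^+=-1.8835  v^+=-1.7930  a^+=-0.4206
step 8: x_pred=-4.4998  r=4.9898  x^+=-2.2095  v^+=-0.5316  a^+=0.0743

x_post = -2.2095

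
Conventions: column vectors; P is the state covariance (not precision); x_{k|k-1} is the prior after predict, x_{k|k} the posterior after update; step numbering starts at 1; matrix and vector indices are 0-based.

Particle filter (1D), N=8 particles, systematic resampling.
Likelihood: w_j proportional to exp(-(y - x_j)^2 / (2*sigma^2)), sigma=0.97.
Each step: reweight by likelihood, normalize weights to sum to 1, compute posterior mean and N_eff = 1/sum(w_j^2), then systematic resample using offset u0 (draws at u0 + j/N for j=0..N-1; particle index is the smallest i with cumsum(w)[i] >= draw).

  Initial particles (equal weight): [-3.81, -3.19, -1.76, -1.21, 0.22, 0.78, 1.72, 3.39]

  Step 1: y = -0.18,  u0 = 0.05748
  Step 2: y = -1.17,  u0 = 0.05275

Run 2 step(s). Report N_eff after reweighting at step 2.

step 1: w=[0.0004, 0.0032, 0.1052, 0.2256, 0.3641, 0.2429, 0.0582, 0.0005]  mean=-0.0985  Neff=3.8924  idx=[2, 3, 3, 4, 4, 4, 5, 5]
step 2: w=[0.1994, 0.2397, 0.2397, 0.0859, 0.0859, 0.0859, 0.0318, 0.0318]  mean=-0.8245  Neff=5.5935  idx=[0, 0, 1, 1, 2, 2, 4, 5]

N_eff = 5.5935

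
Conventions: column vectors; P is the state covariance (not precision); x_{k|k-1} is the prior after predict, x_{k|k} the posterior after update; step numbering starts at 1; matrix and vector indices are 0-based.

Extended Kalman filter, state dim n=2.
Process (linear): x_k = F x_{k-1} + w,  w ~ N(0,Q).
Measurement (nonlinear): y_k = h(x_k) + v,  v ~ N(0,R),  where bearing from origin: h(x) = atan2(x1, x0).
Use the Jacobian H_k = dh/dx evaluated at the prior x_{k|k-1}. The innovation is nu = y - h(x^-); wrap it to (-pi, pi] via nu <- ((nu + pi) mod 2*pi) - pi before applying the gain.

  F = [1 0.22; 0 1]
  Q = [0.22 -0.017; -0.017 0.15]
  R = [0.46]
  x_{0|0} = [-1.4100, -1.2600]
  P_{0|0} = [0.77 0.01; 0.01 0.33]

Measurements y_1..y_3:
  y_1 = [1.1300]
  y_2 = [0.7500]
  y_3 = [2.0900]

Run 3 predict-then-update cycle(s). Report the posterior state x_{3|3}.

x_post = [-2.5984, 0.7634]

step 1: x^-=[-1.6872, -1.2600]  P^-=[1.0104 0.0656; 0.0656 0.4800]  H_jac=[0.2842 -0.3805]  S=[0.5969]  K=[0.4392; -0.2748]  nu=[-2.6530]  x^+=[-2.8524, -0.5311]  P^+=[0.8952 0.1376; 0.1376 0.4349]
step 2: x^-=[-2.9692, -0.5311]  P^-=[1.1969 0.2163; 0.2163 0.5849]  H_jac=[0.0584 -0.3264]  S=[0.5181]  K=[-0.0014; -0.3441]  nu=[-2.5686]  x^+=[-2.9656, 0.3527]  P^+=[1.1969 0.2161; 0.2161 0.5236]
step 3: x^-=[-2.8880, 0.3527]  P^-=[1.5373 0.3143; 0.3143 0.6736]  H_jac=[-0.0417 -0.3412]  S=[0.5500]  K=[-0.3114; -0.4416]  nu=[-0.9301]  x^+=[-2.5984, 0.7634]  P^+=[1.4839 0.2386; 0.2386 0.5663]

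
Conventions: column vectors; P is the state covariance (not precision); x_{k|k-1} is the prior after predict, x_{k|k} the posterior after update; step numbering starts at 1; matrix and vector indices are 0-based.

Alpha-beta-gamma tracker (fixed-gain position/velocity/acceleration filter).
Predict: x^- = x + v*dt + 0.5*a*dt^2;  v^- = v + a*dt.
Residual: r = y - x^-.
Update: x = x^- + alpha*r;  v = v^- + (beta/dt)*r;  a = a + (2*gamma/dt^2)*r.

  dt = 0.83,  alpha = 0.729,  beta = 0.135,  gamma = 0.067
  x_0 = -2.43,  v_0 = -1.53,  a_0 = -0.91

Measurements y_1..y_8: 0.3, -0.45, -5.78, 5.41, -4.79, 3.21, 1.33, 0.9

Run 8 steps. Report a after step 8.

step 1: x_pred=-4.0133  r=4.3133  x^+=-0.8689  v^+=-1.5837  a^+=-0.0710
step 2: x_pred=-2.2079  r=1.7579  x^+=-0.9264  v^+=-1.3567  a^+=0.2709
step 3: x_pred=-1.9592  r=-3.8208  x^+=-4.7446  v^+=-1.7533  a^+=-0.4723
step 4: x_pred=-6.3625  r=11.7725  x^+=2.2197  v^+=-0.2305  a^+=1.8176
step 5: x_pred=2.6544  r=-7.4444  x^+=-2.7726  v^+=0.0673  a^+=0.3696
step 6: x_pred=-2.5894  r=5.7994  x^+=1.6384  v^+=1.3173  a^+=1.4977
step 7: x_pred=3.2476  r=-1.9176  x^+=1.8497  v^+=2.2485  a^+=1.1247
step 8: x_pred=4.1033  r=-3.2033  x^+=1.7681  v^+=2.6609  a^+=0.5016

a_post = 0.5016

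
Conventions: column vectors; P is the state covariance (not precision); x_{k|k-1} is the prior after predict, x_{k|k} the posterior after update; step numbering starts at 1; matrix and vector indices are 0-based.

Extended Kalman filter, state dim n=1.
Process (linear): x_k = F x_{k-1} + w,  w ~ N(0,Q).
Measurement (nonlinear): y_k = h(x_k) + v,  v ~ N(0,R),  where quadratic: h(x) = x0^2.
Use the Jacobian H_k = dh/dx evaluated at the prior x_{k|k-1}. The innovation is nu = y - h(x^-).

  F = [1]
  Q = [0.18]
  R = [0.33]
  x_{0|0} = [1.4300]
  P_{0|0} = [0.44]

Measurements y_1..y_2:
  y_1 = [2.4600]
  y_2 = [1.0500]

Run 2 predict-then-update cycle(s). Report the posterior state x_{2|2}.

x_post = [1.1782]

step 1: x^-=[1.4300]  P^-=[0.6200]  H_jac=[2.8600]  S=[5.4014]  K=[0.3283]  nu=[0.4151]  x^+=[1.5663]  P^+=[0.0379]
step 2: x^-=[1.5663]  P^-=[0.2179]  H_jac=[3.1325]  S=[2.4680]  K=[0.2765]  nu=[-1.4032]  x^+=[1.1782]  P^+=[0.0291]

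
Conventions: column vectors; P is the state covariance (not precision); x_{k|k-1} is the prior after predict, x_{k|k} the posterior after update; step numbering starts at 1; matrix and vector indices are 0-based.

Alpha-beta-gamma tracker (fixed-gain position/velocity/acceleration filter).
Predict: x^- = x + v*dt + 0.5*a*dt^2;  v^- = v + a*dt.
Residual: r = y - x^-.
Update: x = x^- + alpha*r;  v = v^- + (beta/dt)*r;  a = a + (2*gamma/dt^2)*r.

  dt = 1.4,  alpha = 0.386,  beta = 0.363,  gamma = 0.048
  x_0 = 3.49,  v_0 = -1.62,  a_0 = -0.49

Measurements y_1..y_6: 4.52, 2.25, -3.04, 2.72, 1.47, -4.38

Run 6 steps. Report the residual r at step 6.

resid = -4.6183

step 1: x_pred=0.7418  r=3.7782  x^+=2.2002  v^+=-1.3264  a^+=-0.3049
step 2: x_pred=0.0444  r=2.2056  x^+=0.8958  v^+=-1.1814  a^+=-0.1969
step 3: x_pred=-0.9512  r=-2.0888  x^+=-1.7575  v^+=-1.9987  a^+=-0.2992
step 4: x_pred=-4.8489  r=7.5689  x^+=-1.9273  v^+=-0.4551  a^+=0.0715
step 5: x_pred=-2.4944  r=3.9644  x^+=-0.9641  v^+=0.6729  a^+=0.2657
step 6: x_pred=0.2383  r=-4.6183  x^+=-1.5444  v^+=-0.1526  a^+=0.0395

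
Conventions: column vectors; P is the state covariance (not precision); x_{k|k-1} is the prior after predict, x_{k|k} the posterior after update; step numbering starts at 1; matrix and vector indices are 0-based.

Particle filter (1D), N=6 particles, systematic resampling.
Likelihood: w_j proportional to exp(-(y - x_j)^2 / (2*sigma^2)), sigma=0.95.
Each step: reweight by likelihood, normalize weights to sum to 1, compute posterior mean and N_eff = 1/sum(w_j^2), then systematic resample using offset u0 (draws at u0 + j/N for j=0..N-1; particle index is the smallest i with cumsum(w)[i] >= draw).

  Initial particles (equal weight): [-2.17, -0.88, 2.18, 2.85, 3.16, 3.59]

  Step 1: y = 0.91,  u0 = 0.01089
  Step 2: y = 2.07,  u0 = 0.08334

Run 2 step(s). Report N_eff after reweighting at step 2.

step 1: w=[0.0066, 0.2152, 0.5197, 0.1579, 0.0769, 0.0238]  mean=1.7072  Neff=2.8750  idx=[1, 1, 2, 2, 2, 3]
step 2: w=[0.0022, 0.0022, 0.2677, 0.2677, 0.2677, 0.1924]  mean=2.2956  Neff=3.9667  idx=[2, 2, 3, 4, 4, 5]

N_eff = 3.9667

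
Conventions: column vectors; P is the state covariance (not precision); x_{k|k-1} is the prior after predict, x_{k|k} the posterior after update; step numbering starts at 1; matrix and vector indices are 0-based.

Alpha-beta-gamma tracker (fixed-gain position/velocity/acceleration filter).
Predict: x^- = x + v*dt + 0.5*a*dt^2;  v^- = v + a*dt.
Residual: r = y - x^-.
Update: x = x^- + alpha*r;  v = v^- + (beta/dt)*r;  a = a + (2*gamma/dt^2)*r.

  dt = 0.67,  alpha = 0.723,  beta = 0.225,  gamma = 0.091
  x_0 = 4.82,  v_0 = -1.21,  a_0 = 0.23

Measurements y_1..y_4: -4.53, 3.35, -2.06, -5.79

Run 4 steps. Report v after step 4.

step 1: x_pred=4.0609  r=-8.5909  x^+=-2.1503  v^+=-3.9409  a^+=-3.2531
step 2: x_pred=-5.5209  r=8.8709  x^+=0.8928  v^+=-3.1414  a^+=0.3435
step 3: x_pred=-1.1349  r=-0.9251  x^+=-1.8037  v^+=-3.2220  a^+=-0.0316
step 4: x_pred=-3.9695  r=-1.8205  x^+=-5.2857  v^+=-3.8545  a^+=-0.7696

v_post = -3.8545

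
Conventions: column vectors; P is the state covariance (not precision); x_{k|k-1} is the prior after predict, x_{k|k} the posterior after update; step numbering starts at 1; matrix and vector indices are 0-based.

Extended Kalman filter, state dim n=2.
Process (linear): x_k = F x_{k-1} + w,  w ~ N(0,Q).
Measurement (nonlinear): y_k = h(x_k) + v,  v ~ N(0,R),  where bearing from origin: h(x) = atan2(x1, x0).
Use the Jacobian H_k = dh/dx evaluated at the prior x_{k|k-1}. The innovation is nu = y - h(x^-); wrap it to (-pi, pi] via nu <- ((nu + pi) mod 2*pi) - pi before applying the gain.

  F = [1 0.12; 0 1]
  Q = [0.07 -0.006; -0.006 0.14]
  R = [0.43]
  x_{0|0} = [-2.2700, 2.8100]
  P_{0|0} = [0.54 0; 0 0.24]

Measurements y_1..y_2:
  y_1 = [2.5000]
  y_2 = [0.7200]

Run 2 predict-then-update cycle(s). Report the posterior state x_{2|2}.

step 1: x^-=[-1.9328, 2.8100]  P^-=[0.6135 0.0228; 0.0228 0.3800]  H_jac=[-0.2416 -0.1662]  S=[0.4781]  K=[-0.3179; -0.1436]  nu=[0.3267]  x^+=[-2.0366, 2.7631]  P^+=[0.5651 0.0010; 0.0010 0.3701]
step 2: x^-=[-1.7051, 2.7631]  P^-=[0.6407 0.0394; 0.0394 0.5101]  H_jac=[-0.2621 -0.1617]  S=[0.4907]  K=[-0.3552; -0.1892]  nu=[-1.4037]  x^+=[-1.2065, 3.0287]  P^+=[0.5788 0.0064; 0.0064 0.4926]

x_post = [-1.2065, 3.0287]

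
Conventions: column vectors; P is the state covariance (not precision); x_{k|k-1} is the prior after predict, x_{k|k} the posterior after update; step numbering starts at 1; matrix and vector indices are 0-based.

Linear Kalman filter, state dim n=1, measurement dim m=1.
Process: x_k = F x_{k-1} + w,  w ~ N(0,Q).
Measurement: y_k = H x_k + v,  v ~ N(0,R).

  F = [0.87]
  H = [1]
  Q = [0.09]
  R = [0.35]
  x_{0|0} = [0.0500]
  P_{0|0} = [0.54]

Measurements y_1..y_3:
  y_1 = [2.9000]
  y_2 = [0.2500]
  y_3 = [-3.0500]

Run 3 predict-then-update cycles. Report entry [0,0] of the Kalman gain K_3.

step 1: x^-=[0.0435]  P^-=[0.4987]  S=[0.8487]  K=[0.5876]  nu=[2.8565]  x^+=[1.7220]  P^+=[0.2057]
step 2: x^-=[1.4982]  P^-=[0.2457]  S=[0.5957]  K=[0.4124]  nu=[-1.2482]  x^+=[0.9834]  P^+=[0.1443]
step 3: x^-=[0.8555]  P^-=[0.1993]  S=[0.5493]  K=[0.3628]  nu=[-3.9055]  x^+=[-0.5613]  P^+=[0.1270]

K[0,0] = 0.3628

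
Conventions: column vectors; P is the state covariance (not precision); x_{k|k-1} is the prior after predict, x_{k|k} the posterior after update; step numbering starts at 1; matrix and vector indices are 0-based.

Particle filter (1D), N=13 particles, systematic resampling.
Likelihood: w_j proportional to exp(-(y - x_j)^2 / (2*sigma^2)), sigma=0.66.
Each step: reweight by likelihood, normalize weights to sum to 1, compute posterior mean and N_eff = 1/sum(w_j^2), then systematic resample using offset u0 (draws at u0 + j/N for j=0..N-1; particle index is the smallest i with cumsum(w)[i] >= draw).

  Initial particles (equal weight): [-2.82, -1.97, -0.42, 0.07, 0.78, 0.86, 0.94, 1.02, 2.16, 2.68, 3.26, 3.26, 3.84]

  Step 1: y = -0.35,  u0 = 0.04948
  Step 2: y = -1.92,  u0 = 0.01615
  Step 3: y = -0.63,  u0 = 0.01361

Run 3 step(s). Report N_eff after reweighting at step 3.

step 1: w=[0.0004, 0.0193, 0.3910, 0.3211, 0.0908, 0.0732, 0.0582, 0.0456, 0.0003, 0.0000, 0.0000, 0.0000, 0.0000]  mean=0.0549  Neff=3.6302  idx=[2, 2, 2, 2, 2, 3, 3, 3, 3, 4, 4, 5, 7]
step 2: w=[0.1795, 0.1795, 0.1795, 0.1795, 0.1795, 0.0252, 0.0252, 0.0252, 0.0252, 0.0006, 0.0006, 0.0003, 0.0001]  mean=-0.3687  Neff=6.1095  idx=[0, 0, 0, 1, 1, 2, 2, 3, 3, 3, 4, 4, 6]
step 3: w=[0.0794, 0.0794, 0.0794, 0.0794, 0.0794, 0.0794, 0.0794, 0.0794, 0.0794, 0.0794, 0.0794, 0.0794, 0.0476]  mean=-0.3967  Neff=12.8442  idx=[0, 1, 2, 3, 4, 5, 5, 6, 7, 8, 9, 10, 11]

N_eff = 12.8442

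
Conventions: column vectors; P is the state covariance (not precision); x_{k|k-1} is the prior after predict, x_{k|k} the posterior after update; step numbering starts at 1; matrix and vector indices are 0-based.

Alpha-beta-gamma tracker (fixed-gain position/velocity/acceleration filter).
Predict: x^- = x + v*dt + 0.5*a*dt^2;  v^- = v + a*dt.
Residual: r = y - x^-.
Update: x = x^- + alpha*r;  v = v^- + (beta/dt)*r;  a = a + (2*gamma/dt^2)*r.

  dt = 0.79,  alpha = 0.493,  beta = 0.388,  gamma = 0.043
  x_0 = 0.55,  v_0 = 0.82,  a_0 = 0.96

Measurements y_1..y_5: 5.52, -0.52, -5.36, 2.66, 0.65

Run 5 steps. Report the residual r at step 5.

step 1: x_pred=1.4974  r=4.0226  x^+=3.4805  v^+=3.5541  a^+=1.5143
step 2: x_pred=6.7608  r=-7.2808  x^+=3.1714  v^+=1.1745  a^+=0.5110
step 3: x_pred=4.2587  r=-9.6187  x^+=-0.4833  v^+=-3.1459  a^+=-0.8144
step 4: x_pred=-3.2227  r=5.8827  x^+=-0.3225  v^+=-0.9000  a^+=-0.0038
step 5: x_pred=-1.0348  r=1.6848  x^+=-0.2042  v^+=-0.0756  a^+=0.2284

resid = 1.6848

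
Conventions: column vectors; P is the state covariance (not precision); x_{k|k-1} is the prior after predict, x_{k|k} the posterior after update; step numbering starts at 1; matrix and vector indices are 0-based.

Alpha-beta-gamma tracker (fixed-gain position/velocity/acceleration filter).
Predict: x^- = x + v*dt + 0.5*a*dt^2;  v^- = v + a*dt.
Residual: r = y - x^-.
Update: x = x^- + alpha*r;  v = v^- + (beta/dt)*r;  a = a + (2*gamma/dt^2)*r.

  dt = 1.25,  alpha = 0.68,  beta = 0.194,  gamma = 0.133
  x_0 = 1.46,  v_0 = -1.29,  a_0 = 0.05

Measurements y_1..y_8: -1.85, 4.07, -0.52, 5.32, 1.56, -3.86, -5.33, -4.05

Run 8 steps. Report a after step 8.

a_post = -1.8903

step 1: x_pred=-0.1134  r=-1.7366  x^+=-1.2943  v^+=-1.4970  a^+=-0.2456
step 2: x_pred=-3.3575  r=7.4275  x^+=1.6932  v^+=-0.6513  a^+=1.0188
step 3: x_pred=1.6750  r=-2.1950  x^+=0.1824  v^+=0.2815  a^+=0.6451
step 4: x_pred=1.0384  r=4.2816  x^+=3.9499  v^+=1.7525  a^+=1.3740
step 5: x_pred=7.2139  r=-5.6539  x^+=3.3693  v^+=2.5925  a^+=0.4115
step 6: x_pred=6.9314  r=-10.7914  x^+=-0.4067  v^+=1.4321  a^+=-1.4256
step 7: x_pred=0.2696  r=-5.5996  x^+=-3.5381  v^+=-1.2190  a^+=-2.3789
step 8: x_pred=-6.9203  r=2.8703  x^+=-4.9685  v^+=-3.7471  a^+=-1.8903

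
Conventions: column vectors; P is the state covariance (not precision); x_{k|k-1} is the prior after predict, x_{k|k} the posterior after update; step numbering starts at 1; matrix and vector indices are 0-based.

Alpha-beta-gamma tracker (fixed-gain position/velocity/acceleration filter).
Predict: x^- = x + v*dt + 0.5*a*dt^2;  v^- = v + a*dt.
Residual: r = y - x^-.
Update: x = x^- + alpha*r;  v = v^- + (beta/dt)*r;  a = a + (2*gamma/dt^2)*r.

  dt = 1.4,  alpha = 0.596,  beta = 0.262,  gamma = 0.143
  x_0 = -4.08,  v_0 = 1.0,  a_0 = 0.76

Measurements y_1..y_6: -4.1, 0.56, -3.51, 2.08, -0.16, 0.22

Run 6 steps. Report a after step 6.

step 1: x_pred=-1.9352  r=-2.1648  x^+=-3.2254  v^+=1.6589  a^+=0.4441
step 2: x_pred=-0.4678  r=1.0278  x^+=0.1448  v^+=2.4730  a^+=0.5941
step 3: x_pred=4.1892  r=-7.6992  x^+=-0.3995  v^+=1.8639  a^+=-0.5294
step 4: x_pred=1.6911  r=0.3889  x^+=1.9229  v^+=1.1955  a^+=-0.4726
step 5: x_pred=3.1335  r=-3.2935  x^+=1.1706  v^+=-0.0825  a^+=-0.9532
step 6: x_pred=0.1210  r=0.0990  x^+=0.1800  v^+=-1.3984  a^+=-0.9387

a_post = -0.9387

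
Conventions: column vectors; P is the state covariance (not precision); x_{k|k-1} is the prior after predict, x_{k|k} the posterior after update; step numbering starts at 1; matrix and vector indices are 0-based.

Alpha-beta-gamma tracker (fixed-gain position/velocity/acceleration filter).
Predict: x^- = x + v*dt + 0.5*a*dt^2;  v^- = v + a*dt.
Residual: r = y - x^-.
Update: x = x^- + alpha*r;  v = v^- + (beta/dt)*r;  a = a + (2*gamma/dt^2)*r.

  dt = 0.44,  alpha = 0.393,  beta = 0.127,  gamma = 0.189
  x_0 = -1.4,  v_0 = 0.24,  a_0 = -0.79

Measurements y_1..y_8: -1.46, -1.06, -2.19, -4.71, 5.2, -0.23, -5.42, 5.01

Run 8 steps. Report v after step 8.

step 1: x_pred=-1.3709  r=-0.0891  x^+=-1.4059  v^+=-0.1333  a^+=-0.9640
step 2: x_pred=-1.5579  r=0.4979  x^+=-1.3622  v^+=-0.4138  a^+=0.0081
step 3: x_pred=-1.5435  r=-0.6465  x^+=-1.7976  v^+=-0.5968  a^+=-1.2542
step 4: x_pred=-2.1816  r=-2.5284  x^+=-3.1753  v^+=-1.8785  a^+=-6.1909
step 5: x_pred=-4.6011  r=9.8011  x^+=-0.7492  v^+=-1.7735  a^+=12.9455
step 6: x_pred=-0.2765  r=0.0465  x^+=-0.2582  v^+=3.9359  a^+=13.0362
step 7: x_pred=2.7355  r=-8.1555  x^+=-0.4696  v^+=7.3179  a^+=-2.8872
step 8: x_pred=2.4708  r=2.5392  x^+=3.4687  v^+=6.7804  a^+=2.0706

v_post = 6.7804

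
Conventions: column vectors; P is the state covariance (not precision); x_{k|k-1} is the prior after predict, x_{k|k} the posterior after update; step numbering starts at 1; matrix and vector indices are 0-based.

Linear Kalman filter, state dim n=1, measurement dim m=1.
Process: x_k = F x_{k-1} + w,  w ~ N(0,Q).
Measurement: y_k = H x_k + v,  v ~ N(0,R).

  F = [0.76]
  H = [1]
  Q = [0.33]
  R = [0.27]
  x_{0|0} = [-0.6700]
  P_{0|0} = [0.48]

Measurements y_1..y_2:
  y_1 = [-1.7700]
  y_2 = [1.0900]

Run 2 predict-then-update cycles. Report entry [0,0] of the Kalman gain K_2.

K[0,0] = 0.6186

step 1: x^-=[-0.5092]  P^-=[0.6072]  S=[0.8772]  K=[0.6922]  nu=[-1.2608]  x^+=[-1.3820]  P^+=[0.1869]
step 2: x^-=[-1.0503]  P^-=[0.4380]  S=[0.7080]  K=[0.6186]  nu=[2.1403]  x^+=[0.2737]  P^+=[0.1670]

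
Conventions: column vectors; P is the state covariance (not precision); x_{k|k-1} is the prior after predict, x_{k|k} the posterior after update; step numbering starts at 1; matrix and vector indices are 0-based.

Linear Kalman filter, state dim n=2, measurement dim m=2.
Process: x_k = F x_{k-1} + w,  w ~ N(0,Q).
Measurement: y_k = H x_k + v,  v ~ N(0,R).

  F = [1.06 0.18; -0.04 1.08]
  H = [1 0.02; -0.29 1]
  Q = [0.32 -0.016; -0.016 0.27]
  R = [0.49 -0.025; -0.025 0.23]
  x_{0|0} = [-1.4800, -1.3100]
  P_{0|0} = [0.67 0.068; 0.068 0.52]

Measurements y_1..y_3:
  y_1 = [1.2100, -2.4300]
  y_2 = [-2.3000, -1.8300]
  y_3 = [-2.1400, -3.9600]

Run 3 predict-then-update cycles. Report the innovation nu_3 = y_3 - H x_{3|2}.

innov = [-0.2483, -2.0609]

step 1: x^-=[-1.8046, -1.3556]  P^-=[1.1156 0.1340; 0.1340 0.8717]  S=[1.6113 -0.1978; -0.1978 1.1178]  K=[0.6882 -0.0477; 0.1896 0.7786]  nu=[3.0417, -1.5977]  x^+=[0.3648, -2.0229]  P^+=[0.3370 0.0695; 0.0695 0.1945]
step 2: x^-=[0.0226, -2.1994]  P^-=[0.7315 0.0866; 0.0866 0.4914]  S=[1.2252 -0.1412; -0.1412 0.7327]  K=[0.5919 -0.0572; 0.1555 0.6664]  nu=[-2.2786, 0.3759]  x^+=[-1.3476, -2.3032]  P^+=[0.2903 0.0562; 0.0562 0.1657]
step 3: x^-=[-1.8430, -2.4336]  P^-=[0.6730 0.0679; 0.0679 0.4589]  S=[1.1659 -0.1435; -0.1435 0.7061]  K=[0.5705 -0.0643; 0.1463 0.6517]  nu=[-0.2483, -2.0609]  x^+=[-1.8521, -3.8130]  P^+=[0.2801 0.0522; 0.0522 0.1614]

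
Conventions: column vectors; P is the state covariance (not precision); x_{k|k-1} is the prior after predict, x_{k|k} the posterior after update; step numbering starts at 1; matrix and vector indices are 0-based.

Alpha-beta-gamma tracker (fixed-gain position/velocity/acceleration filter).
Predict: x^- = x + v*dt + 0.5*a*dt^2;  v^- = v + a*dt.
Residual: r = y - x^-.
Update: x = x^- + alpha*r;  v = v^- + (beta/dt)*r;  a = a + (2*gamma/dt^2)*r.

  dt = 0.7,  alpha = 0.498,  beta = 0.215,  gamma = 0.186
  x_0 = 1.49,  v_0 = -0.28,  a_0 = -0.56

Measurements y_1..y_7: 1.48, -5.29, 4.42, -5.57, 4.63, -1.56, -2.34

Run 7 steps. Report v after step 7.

v_post = 6.2375

step 1: x_pred=1.1568  r=0.3232  x^+=1.3178  v^+=-0.5727  a^+=-0.3146
step 2: x_pred=0.8398  r=-6.1298  x^+=-2.2129  v^+=-2.6757  a^+=-4.9682
step 3: x_pred=-5.3031  r=9.7231  x^+=-0.4610  v^+=-3.1671  a^+=2.4133
step 4: x_pred=-2.0867  r=-3.4833  x^+=-3.8214  v^+=-2.5476  a^+=-0.2311
step 5: x_pred=-5.6613  r=10.2913  x^+=-0.5362  v^+=0.4515  a^+=7.5819
step 6: x_pred=1.6373  r=-3.1973  x^+=0.0451  v^+=4.7768  a^+=5.1545
step 7: x_pred=4.6516  r=-6.9916  x^+=1.1698  v^+=6.2375  a^+=-0.1534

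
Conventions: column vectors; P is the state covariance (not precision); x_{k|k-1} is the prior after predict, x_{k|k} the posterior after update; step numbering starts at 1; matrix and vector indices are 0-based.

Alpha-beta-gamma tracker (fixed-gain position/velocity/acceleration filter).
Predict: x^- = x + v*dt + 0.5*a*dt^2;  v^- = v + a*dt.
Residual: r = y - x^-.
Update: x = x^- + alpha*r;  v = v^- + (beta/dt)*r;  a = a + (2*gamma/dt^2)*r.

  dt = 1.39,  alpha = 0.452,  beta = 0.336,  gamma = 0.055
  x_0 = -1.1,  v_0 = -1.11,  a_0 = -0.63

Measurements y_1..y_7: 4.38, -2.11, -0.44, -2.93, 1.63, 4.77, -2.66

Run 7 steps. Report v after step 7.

step 1: x_pred=-3.2515  r=7.6315  x^+=0.1979  v^+=-0.1410  a^+=-0.1955
step 2: x_pred=-0.1869  r=-1.9231  x^+=-1.0561  v^+=-0.8776  a^+=-0.3050
step 3: x_pred=-2.5706  r=2.1306  x^+=-1.6076  v^+=-0.7865  a^+=-0.1837
step 4: x_pred=-2.8783  r=-0.0517  x^+=-2.9017  v^+=-1.0544  a^+=-0.1866
step 5: x_pred=-4.5475  r=6.1775  x^+=-1.7553  v^+=0.1795  a^+=0.1651
step 6: x_pred=-1.3464  r=6.1164  x^+=1.4182  v^+=1.8874  a^+=0.5133
step 7: x_pred=4.5376  r=-7.1976  x^+=1.2843  v^+=0.8610  a^+=0.1035

v_post = 0.8610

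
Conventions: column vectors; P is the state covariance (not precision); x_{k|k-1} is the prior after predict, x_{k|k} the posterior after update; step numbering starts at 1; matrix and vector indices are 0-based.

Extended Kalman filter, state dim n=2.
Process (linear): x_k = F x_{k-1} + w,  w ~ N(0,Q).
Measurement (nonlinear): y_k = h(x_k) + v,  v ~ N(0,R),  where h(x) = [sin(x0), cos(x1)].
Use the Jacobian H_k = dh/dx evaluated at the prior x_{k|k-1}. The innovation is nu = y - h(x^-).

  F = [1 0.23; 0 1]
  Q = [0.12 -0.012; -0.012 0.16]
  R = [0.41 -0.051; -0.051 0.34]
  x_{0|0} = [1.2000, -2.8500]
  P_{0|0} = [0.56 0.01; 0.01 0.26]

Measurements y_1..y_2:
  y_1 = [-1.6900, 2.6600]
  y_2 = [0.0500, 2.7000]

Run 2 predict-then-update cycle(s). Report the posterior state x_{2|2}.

x_post = [-0.2256, 0.0771]

step 1: x^-=[0.5445, -2.8500]  P^-=[0.6984 0.0578; 0.0578 0.4200]  H_jac=[0.8554 0.0000; 0.0000 0.2875]  S=[0.9210 -0.0368; -0.0368 0.3747]  K=[0.6530 0.1084; 0.0668 0.3288]  nu=[-2.2080, 3.6178]  x^+=[-0.5049, -1.8081]  P^+=[0.3065 0.0124; 0.0124 0.3770]
step 2: x^-=[-0.9207, -1.8081]  P^-=[0.4522 0.0871; 0.0871 0.5370]  H_jac=[0.6052 0.0000; 0.0000 0.9720]  S=[0.5756 0.0003; 0.0003 0.8473]  K=[0.4754 0.0998; 0.0913 0.6160]  nu=[0.8460, 2.9350]  x^+=[-0.2256, 0.0771]  P^+=[0.3136 0.0100; 0.0100 0.2107]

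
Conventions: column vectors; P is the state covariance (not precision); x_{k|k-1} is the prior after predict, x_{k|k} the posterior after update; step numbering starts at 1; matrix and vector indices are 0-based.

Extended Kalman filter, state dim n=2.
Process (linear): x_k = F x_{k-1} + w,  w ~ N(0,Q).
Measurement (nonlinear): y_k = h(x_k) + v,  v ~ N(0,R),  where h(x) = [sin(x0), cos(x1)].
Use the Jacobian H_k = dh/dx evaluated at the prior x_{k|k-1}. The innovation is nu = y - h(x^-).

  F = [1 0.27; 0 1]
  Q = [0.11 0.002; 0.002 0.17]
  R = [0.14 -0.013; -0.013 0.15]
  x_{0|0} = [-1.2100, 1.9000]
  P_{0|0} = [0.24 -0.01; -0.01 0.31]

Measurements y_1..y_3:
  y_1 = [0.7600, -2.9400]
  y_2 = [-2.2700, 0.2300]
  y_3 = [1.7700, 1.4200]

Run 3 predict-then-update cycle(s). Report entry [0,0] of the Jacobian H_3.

H_jac[0,0] = -0.9158

step 1: x^-=[-0.6970, 1.9000]  P^-=[0.3672 0.0757; 0.0757 0.4800]  H_jac=[0.7668 0.0000; 0.0000 -0.9463]  S=[0.3559 -0.0679; -0.0679 0.5798]  K=[0.7851 -0.0316; 0.0139 -0.7817]  nu=[1.4019, -2.6167]  x^+=[0.4863, 3.9651]  P^+=[0.1439 0.0158; 0.0158 0.1241]
step 2: x^-=[1.5568, 3.9651]  P^-=[0.2715 0.0513; 0.0513 0.2941]  H_jac=[0.0140 0.0000; 0.0000 0.7335]  S=[0.1401 -0.0125; -0.0125 0.3082]  K=[0.0381 0.1236; 0.0677 0.7026]  nu=[-3.2699, 0.9097]  x^+=[1.5448, 4.3829]  P^+=[0.2667 0.0246; 0.0246 0.1425]
step 3: x^-=[2.7282, 4.3829]  P^-=[0.4003 0.0651; 0.0651 0.3125]  H_jac=[-0.9158 0.0000; 0.0000 0.9462]  S=[0.4757 -0.0694; -0.0694 0.4298]  K=[-0.7678 0.0193; -0.0255 0.6839]  nu=[1.3683, 1.7436]  x^+=[1.7113, 5.5403]  P^+=[0.1177 0.0136; 0.0136 0.1088]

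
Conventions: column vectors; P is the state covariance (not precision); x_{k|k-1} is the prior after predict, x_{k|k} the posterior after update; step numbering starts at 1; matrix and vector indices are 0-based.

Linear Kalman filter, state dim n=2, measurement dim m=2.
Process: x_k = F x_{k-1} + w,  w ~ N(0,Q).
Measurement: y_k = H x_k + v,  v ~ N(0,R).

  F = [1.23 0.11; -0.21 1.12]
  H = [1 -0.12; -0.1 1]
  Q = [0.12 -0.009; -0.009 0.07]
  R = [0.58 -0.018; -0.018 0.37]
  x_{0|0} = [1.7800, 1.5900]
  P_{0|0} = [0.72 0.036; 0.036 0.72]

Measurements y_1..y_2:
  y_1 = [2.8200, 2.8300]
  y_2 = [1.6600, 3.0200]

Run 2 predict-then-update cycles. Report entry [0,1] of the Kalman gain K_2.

step 1: x^-=[2.3643, 1.4070]  P^-=[1.2277 -0.0575; -0.0575 0.9880]  S=[1.8358 -0.3175; -0.3175 1.3818]  K=[0.6769 0.0251; 0.0297 0.7260]  nu=[0.6245, 1.6594]  x^+=[2.8287, 2.6303]  P^+=[0.3966 0.0367; 0.0367 0.2718]
step 2: x^-=[3.7686, 2.3519]  P^-=[0.7332 -0.0282; -0.0282 0.4111]  S=[1.3259 -0.1692; -0.1692 0.7941]  K=[0.5543 -0.0097; 0.0083 0.5230]  nu=[-1.8263, 1.0450]  x^+=[2.7461, 2.8833]  P^+=[0.3239 0.0188; 0.0188 0.1953]

K[0,1] = -0.0097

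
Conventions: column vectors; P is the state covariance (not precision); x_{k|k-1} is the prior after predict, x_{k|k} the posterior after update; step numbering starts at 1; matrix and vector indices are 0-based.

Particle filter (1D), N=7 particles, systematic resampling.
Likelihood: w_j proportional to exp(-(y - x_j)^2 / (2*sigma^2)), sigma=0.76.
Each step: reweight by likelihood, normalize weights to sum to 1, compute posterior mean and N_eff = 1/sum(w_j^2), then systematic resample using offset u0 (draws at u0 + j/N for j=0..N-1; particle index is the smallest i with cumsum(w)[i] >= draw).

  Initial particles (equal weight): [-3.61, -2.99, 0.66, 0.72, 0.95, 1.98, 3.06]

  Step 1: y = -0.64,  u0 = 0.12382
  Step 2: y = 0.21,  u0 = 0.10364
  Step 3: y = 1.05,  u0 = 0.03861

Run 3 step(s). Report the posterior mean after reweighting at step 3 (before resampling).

post_mean = 0.7664

step 1: w=[0.0009, 0.0151, 0.4158, 0.3622, 0.2013, 0.0047, 0.0000]  mean=0.6877  Neff=2.8996  idx=[2, 2, 2, 3, 3, 4, 4]
step 2: w=[0.1566, 0.1566, 0.1566, 0.1490, 0.1490, 0.1161, 0.1161]  mean=0.7452  Neff=6.9002  idx=[0, 1, 2, 3, 4, 5, 6]
step 3: w=[0.1363, 0.1363, 0.1363, 0.1415, 0.1415, 0.1541, 0.1541]  mean=0.7664  Neff=6.9811  idx=[0, 1, 2, 3, 4, 5, 6]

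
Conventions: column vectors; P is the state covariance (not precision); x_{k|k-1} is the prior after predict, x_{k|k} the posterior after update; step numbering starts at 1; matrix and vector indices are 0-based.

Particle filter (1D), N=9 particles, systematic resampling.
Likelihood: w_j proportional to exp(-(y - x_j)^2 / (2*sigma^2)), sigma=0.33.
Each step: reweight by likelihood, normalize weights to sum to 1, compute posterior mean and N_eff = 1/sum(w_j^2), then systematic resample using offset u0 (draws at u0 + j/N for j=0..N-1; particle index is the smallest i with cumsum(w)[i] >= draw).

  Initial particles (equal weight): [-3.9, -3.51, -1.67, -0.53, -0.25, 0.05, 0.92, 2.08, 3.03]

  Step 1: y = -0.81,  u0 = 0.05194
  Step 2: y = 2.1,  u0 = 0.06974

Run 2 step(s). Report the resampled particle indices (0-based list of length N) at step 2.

step 1: w=[0.0000, 0.0000, 0.0335, 0.6965, 0.2366, 0.0335, 0.0000, 0.0000, 0.0000]  mean=-0.4825  Neff=1.8405  idx=[3, 3, 3, 3, 3, 3, 3, 4, 4]
step 2: w=[0.0008, 0.0008, 0.0008, 0.0008, 0.0008, 0.0008, 0.0008, 0.4971, 0.4971]  mean=-0.2516  Neff=2.0233  idx=[7, 7, 7, 7, 8, 8, 8, 8, 8]

resampled_idx = [7, 7, 7, 7, 8, 8, 8, 8, 8]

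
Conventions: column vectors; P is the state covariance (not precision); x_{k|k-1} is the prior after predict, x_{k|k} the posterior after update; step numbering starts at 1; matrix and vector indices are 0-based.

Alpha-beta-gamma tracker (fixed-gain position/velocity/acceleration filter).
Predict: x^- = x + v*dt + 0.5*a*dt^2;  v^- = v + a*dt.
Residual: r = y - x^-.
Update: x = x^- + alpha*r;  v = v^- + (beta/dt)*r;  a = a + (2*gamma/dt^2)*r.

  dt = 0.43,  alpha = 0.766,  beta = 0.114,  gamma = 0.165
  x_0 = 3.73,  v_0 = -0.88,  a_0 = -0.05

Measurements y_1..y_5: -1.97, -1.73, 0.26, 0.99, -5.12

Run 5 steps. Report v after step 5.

step 1: x_pred=3.3470  r=-5.3170  x^+=-0.7258  v^+=-2.3111  a^+=-9.5395
step 2: x_pred=-2.6015  r=0.8715  x^+=-1.9339  v^+=-6.1820  a^+=-7.9840
step 3: x_pred=-5.3303  r=5.5903  x^+=-1.0481  v^+=-8.1331  a^+=1.9933
step 4: x_pred=-4.3611  r=5.3511  x^+=-0.2622  v^+=-5.8573  a^+=11.5437
step 5: x_pred=-1.7136  r=-3.4064  x^+=-4.3229  v^+=-1.7966  a^+=5.4640

v_post = -1.7966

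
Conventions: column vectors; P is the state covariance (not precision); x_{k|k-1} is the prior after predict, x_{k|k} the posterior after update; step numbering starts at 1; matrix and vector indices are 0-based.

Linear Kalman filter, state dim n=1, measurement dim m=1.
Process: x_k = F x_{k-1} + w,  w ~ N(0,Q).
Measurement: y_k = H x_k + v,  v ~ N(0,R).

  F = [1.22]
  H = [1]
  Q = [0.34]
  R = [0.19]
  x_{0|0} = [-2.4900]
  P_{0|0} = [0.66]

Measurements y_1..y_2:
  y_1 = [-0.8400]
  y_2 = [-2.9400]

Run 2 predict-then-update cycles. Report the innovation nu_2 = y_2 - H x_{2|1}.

innov = [-1.5783]

step 1: x^-=[-3.0378]  P^-=[1.3223]  S=[1.5123]  K=[0.8744]  nu=[2.1978]  x^+=[-1.1161]  P^+=[0.1661]
step 2: x^-=[-1.3617]  P^-=[0.5873]  S=[0.7773]  K=[0.7556]  nu=[-1.5783]  x^+=[-2.5542]  P^+=[0.1436]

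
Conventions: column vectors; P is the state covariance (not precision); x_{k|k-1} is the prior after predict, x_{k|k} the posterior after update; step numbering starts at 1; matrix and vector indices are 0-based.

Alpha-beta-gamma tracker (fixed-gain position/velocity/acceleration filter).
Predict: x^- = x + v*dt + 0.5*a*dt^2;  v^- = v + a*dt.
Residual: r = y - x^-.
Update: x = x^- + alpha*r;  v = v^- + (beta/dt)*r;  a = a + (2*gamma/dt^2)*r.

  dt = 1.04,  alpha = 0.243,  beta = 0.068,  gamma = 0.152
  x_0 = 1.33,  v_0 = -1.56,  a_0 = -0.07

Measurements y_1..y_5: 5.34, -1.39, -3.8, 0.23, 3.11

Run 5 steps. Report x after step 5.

step 1: x_pred=-0.3303  r=5.6703  x^+=1.0476  v^+=-1.2621  a^+=1.5237
step 2: x_pred=0.5591  r=-1.9491  x^+=0.0855  v^+=0.1952  a^+=0.9759
step 3: x_pred=0.8162  r=-4.6162  x^+=-0.3055  v^+=0.9083  a^+=-0.3216
step 4: x_pred=0.4652  r=-0.2352  x^+=0.4080  v^+=0.5585  a^+=-0.3877
step 5: x_pred=0.7792  r=2.3308  x^+=1.3455  v^+=0.3077  a^+=0.2675

x_post = 1.3455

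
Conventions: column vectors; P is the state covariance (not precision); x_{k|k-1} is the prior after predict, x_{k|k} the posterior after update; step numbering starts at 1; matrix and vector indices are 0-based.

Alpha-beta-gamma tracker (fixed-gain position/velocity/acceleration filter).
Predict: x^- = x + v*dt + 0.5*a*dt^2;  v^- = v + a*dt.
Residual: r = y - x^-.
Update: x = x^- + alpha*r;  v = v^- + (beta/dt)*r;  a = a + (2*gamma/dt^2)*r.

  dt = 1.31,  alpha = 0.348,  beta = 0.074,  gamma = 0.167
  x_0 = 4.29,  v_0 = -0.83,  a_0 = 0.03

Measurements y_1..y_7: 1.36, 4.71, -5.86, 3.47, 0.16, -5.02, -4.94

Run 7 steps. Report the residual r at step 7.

resid = -1.6827

step 1: x_pred=3.2284  r=-1.8684  x^+=2.5782  v^+=-0.8962  a^+=-0.3336
step 2: x_pred=1.1179  r=3.5921  x^+=2.3679  v^+=-1.1304  a^+=0.3655
step 3: x_pred=1.2007  r=-7.0607  x^+=-1.2564  v^+=-1.0505  a^+=-1.0087
step 4: x_pred=-3.4981  r=6.9681  x^+=-1.0732  v^+=-1.9783  a^+=0.3475
step 5: x_pred=-3.3666  r=3.5266  x^+=-2.1394  v^+=-1.3239  a^+=1.0338
step 6: x_pred=-2.9866  r=-2.0334  x^+=-3.6942  v^+=-0.0844  a^+=0.6381
step 7: x_pred=-3.2573  r=-1.6827  x^+=-3.8429  v^+=0.6564  a^+=0.3106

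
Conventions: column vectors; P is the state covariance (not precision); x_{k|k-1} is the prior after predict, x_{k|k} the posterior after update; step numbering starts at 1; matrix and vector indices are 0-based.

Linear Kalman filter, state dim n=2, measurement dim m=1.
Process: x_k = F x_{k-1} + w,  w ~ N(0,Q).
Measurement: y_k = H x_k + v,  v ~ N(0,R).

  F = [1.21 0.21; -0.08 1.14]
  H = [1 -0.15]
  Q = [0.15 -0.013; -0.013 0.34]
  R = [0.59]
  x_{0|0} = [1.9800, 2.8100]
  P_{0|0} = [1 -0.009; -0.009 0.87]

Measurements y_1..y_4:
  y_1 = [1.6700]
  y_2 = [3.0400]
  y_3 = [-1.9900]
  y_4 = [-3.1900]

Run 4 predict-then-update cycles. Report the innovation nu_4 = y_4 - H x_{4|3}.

innov = [-4.2170]

step 1: x^-=[2.9859, 3.0450]  P^-=[1.6479 0.0862; 0.0862 1.4787]  S=[2.2453]  K=[0.7282; -0.0604]  nu=[-0.8592]  x^+=[2.3603, 3.0969]  P^+=[0.4574 0.1849; 0.1849 1.4705]
step 2: x^-=[3.5063, 3.3416]  P^-=[0.9785 0.5468; 0.5468 2.2203]  S=[1.4544]  K=[0.6164; 0.1470]  nu=[0.0349]  x^+=[3.5278, 3.3468]  P^+=[0.4259 0.4150; 0.4150 2.1889]
step 3: x^-=[4.9715, 3.5331]  P^-=[1.0810 1.0353; 1.0353 3.1117]  S=[1.4305]  K=[0.6472; 0.3975]  nu=[-6.4315]  x^+=[0.8092, 0.9767]  P^+=[0.4819 0.6674; 0.6674 2.8857]
step 4: x^-=[1.1843, 1.0488]  P^-=[1.3220 1.5405; 1.5405 3.9716]  S=[1.5392]  K=[0.7088; 0.6138]  nu=[-4.2170]  x^+=[-1.8045, -1.5397]  P^+=[0.5488 0.8709; 0.8709 3.3917]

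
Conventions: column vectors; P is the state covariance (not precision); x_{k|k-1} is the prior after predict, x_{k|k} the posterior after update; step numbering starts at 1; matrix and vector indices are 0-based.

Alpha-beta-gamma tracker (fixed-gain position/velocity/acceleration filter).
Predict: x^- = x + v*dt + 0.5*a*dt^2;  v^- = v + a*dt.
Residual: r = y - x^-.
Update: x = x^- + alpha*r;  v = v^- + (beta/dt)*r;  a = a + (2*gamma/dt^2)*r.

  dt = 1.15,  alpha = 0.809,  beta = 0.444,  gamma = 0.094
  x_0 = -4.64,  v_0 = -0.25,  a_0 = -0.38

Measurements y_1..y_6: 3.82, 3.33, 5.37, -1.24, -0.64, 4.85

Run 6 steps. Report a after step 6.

step 1: x_pred=-5.1788  r=8.9988  x^+=2.1012  v^+=2.7873  a^+=0.8992
step 2: x_pred=5.9012  r=-2.5712  x^+=3.8211  v^+=2.8287  a^+=0.5337
step 3: x_pred=7.4270  r=-2.0570  x^+=5.7629  v^+=2.6483  a^+=0.2413
step 4: x_pred=8.9679  r=-10.2079  x^+=0.7097  v^+=-1.0154  a^+=-1.2098
step 5: x_pred=-1.2580  r=0.6180  x^+=-0.7580  v^+=-2.1681  a^+=-1.1220
step 6: x_pred=-3.9933  r=8.8433  x^+=3.1609  v^+=-0.0441  a^+=0.1351

a_post = 0.1351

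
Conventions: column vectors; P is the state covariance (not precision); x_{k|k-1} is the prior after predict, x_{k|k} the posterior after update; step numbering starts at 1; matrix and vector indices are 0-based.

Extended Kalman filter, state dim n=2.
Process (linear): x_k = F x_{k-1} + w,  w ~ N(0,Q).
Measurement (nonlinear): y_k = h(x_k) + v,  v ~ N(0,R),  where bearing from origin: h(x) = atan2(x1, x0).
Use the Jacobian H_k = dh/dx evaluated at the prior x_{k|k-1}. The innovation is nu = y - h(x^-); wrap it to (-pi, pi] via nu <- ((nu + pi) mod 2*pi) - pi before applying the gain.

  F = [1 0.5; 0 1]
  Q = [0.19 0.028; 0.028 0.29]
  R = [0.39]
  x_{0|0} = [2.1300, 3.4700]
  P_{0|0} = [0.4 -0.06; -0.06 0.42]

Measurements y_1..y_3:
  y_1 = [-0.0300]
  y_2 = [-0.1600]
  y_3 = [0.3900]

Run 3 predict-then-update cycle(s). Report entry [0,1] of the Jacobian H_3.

step 1: x^-=[3.8650, 3.4700]  P^-=[0.6350 0.1780; 0.1780 0.7100]  H_jac=[-0.1286 0.1433]  S=[0.4085]  K=[-0.1375; 0.1929]  nu=[-0.7616]  x^+=[3.9697, 3.3231]  P^+=[0.6273 0.1888; 0.1888 0.6948]
step 2: x^-=[5.6313, 3.3231]  P^-=[1.1798 0.5642; 0.5642 0.9848]  H_jac=[-0.0777 0.1317]  S=[0.4027]  K=[-0.0432; 0.2132]  nu=[-0.6931]  x^+=[5.6612, 3.1753]  P^+=[1.1791 0.5679; 0.5679 0.9665]
step 3: x^-=[7.2488, 3.1753]  P^-=[2.1786 1.0792; 1.0792 1.2565]  H_jac=[-0.0507 0.1157]  S=[0.3998]  K=[0.0362; 0.2269]  nu=[-0.0229]  x^+=[7.2480, 3.1701]  P^+=[2.1781 1.0759; 1.0759 1.2359]

H_jac[0,1] = 0.1157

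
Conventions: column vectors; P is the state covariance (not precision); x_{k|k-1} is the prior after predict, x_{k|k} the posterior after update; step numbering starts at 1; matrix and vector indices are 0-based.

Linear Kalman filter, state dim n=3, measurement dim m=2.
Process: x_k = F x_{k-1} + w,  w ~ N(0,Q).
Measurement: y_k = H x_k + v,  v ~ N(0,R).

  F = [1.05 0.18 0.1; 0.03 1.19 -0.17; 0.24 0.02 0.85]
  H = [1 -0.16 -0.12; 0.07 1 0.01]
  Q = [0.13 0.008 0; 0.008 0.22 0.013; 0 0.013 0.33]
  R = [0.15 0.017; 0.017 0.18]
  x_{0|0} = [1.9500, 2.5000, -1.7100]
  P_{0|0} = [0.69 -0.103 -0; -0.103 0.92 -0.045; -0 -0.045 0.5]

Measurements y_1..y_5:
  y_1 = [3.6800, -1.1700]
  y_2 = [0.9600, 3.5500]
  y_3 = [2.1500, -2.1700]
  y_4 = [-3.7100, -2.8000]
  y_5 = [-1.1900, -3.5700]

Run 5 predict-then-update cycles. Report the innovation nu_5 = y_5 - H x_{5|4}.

step 1: x^-=[2.3265, 3.3242, -0.9355]  P^-=[0.8850 0.0851 0.2061; 0.0851 1.5487 -0.1072; 0.2061 -0.1072 0.7288]  S=[1.0043 -0.0722; -0.0722 1.7432]  K=[0.8517 0.1208; -0.0854 0.8877; 0.1321 -0.0436]  nu=[1.7731, -4.6477]  x^+=[3.2751, -0.9530, -0.4988]  P^+=[0.1459 0.0250 0.1008; 0.0250 0.1568 -0.0197; 0.1008 -0.0197 0.7072]
step 2: x^-=[3.2175, -0.9510, 0.3430]  P^-=[0.3329 0.0461 0.1884; 0.0461 0.4713 -0.0987; 0.1884 -0.0987 0.8901]  S=[0.4440 0.0217; 0.0217 0.6578]  K=[0.6780 0.0860; -0.0747 0.7224; 0.2252 -0.1239]  nu=[-2.3685, 4.2723]  x^+=[1.9791, 2.3122, -0.7197]  P^+=[0.1214 0.0172 0.1289; 0.0172 0.1279 -0.0361; 0.1289 -0.0361 0.8587]
step 3: x^-=[2.4223, 2.9332, -0.0905]  P^-=[0.3089 0.0204 0.2177; 0.0204 0.4406 -0.1406; 0.2177 -0.1406 1.0090]  S=[0.4205 0.0045; 0.0045 0.6225]  K=[0.6639 0.0662; -0.0866 0.7084; 0.2854 -0.1872]  nu=[0.1862, -5.2718]  x^+=[2.1970, -0.8174, 0.9496]  P^+=[0.1204 0.0133 0.1463; 0.0133 0.1256 -0.0486; 0.1463 -0.0486 0.9534]
step 4: x^-=[2.2547, -1.0682, 1.3181]  P^-=[0.3103 0.0092 0.2392; 0.0092 0.4446 -0.1684; 0.2392 -0.1684 1.0840]  S=[0.4205 -0.0037; -0.0037 0.6245]  K=[0.6667 0.0574; -0.0929 0.7097; 0.3216 -0.2235]  nu=[-5.9775, -1.9028]  x^+=[-1.8399, -1.8635, -0.1788]  P^+=[0.1216 0.0116 0.1566; 0.0116 0.1259 -0.0558; 0.1566 -0.0558 1.0088]
step 5: x^-=[-2.2852, -2.2423, -0.6308]  P^-=[0.3135 0.0038 0.2524; 0.0038 0.4494 -0.1842; 0.2524 -0.1842 1.1280]  S=[0.4224 -0.0078; -0.0078 0.6282]  K=[0.6701 0.0533; -0.0959 0.7116; 0.3425 -0.2429]  nu=[0.6607, -1.1614]  x^+=[-1.9043, -3.1321, -0.1224]  P^+=[0.1226 0.0108 0.1625; 0.0108 0.1263 -0.0597; 0.1625 -0.0597 1.0401]

innov = [0.6607, -1.1614]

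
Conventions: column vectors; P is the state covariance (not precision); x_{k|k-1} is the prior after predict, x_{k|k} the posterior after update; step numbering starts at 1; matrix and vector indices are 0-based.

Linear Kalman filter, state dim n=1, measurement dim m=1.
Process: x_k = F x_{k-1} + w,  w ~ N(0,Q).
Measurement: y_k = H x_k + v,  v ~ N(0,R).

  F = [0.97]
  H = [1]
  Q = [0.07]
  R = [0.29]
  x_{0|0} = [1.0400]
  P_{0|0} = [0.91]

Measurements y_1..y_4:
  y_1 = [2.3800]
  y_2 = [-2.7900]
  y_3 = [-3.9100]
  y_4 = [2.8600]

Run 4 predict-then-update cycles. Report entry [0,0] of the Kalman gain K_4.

step 1: x^-=[1.0088]  P^-=[0.9262]  S=[1.2162]  K=[0.7616]  nu=[1.3712]  x^+=[2.0530]  P^+=[0.2209]
step 2: x^-=[1.9915]  P^-=[0.2778]  S=[0.5678]  K=[0.4893]  nu=[-4.7815]  x^+=[-0.3479]  P^+=[0.1419]
step 3: x^-=[-0.3375]  P^-=[0.2035]  S=[0.4935]  K=[0.4124]  nu=[-3.5725]  x^+=[-1.8106]  P^+=[0.1196]
step 4: x^-=[-1.7563]  P^-=[0.1825]  S=[0.4725]  K=[0.3863]  nu=[4.6163]  x^+=[0.0268]  P^+=[0.1120]

K[0,0] = 0.3863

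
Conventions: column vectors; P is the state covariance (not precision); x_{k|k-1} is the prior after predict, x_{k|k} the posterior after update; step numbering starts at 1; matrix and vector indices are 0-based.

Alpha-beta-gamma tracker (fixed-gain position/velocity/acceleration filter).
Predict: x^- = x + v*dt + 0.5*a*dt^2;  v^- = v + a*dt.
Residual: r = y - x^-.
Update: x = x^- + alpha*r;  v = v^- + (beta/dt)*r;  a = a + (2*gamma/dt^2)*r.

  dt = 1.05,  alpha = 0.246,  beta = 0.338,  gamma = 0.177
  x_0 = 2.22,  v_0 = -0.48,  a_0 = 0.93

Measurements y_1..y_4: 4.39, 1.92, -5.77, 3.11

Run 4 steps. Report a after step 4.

step 1: x_pred=2.2287  r=2.1613  x^+=2.7604  v^+=1.1922  a^+=1.6240
step 2: x_pred=4.9074  r=-2.9874  x^+=4.1725  v^+=1.9358  a^+=0.6648
step 3: x_pred=6.5715  r=-12.3415  x^+=3.5355  v^+=-1.3390  a^+=-3.2980
step 4: x_pred=0.3115  r=2.7985  x^+=0.9999  v^+=-3.9011  a^+=-2.3994

a_post = -2.3994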